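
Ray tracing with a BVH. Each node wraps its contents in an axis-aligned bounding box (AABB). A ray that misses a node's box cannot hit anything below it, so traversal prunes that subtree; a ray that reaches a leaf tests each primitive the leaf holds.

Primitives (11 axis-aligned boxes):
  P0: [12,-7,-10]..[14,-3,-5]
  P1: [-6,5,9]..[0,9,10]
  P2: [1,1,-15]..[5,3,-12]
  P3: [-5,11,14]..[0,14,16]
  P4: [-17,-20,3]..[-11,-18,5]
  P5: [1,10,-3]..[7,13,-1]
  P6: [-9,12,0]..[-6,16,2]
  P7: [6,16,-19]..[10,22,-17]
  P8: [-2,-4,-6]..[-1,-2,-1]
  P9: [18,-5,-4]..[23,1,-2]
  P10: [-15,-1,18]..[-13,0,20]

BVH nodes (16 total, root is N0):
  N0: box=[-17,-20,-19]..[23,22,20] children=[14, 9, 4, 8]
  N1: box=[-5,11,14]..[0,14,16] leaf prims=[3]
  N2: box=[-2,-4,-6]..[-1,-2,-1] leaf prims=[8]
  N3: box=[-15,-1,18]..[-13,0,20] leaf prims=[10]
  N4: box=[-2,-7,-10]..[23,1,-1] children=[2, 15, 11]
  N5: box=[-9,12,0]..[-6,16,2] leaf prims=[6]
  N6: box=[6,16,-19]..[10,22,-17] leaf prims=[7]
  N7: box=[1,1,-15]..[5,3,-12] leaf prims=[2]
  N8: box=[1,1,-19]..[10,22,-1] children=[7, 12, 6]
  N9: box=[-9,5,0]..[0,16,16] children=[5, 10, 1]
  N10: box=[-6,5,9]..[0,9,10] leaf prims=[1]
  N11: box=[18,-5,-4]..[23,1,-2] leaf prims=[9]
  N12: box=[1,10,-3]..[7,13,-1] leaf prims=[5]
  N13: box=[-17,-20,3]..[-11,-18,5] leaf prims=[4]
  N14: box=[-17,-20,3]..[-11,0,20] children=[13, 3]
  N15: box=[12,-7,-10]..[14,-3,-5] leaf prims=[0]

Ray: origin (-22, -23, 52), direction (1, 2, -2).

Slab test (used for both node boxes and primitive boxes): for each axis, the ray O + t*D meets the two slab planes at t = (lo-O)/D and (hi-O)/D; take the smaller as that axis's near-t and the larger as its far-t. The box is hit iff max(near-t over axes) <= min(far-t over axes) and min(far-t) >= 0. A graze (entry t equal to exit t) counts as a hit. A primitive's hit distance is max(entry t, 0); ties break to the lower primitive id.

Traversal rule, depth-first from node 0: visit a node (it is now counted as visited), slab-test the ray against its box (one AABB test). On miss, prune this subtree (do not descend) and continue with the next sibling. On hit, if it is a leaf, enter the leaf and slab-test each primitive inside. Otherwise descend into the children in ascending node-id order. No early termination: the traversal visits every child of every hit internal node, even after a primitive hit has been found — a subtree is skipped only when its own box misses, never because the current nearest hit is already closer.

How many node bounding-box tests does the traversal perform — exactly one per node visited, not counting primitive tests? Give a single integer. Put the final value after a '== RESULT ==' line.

Trace the traversal:
N0 x:[5,45] y:[3/2,45/2] z:[16,71/2] -> hit [16,45/2], descend [4, 8, 9, 14]
  N4 x:[20,45] y:[8,12] z:[53/2,31] -> miss, prune
  N8 x:[23,32] y:[12,45/2] z:[53/2,71/2] -> miss, prune
  N9 x:[13,22] y:[14,39/2] z:[18,26] -> hit [18,39/2], descend [1, 5, 10]
    N1 x:[17,22] y:[17,37/2] z:[18,19] -> hit [18,37/2] leaf, test {P3@t=18}
    N5 x:[13,16] y:[35/2,39/2] z:[25,26] -> miss, prune
    N10 x:[16,22] y:[14,16] z:[21,43/2] -> miss, prune
  N14 x:[5,11] y:[3/2,23/2] z:[16,49/2] -> miss, prune

Summary -> nodes [0, 4, 8, 9, 1, 5, 10, 14]; box-tests=8; leaf-entries=1; first=P3

== RESULT ==
8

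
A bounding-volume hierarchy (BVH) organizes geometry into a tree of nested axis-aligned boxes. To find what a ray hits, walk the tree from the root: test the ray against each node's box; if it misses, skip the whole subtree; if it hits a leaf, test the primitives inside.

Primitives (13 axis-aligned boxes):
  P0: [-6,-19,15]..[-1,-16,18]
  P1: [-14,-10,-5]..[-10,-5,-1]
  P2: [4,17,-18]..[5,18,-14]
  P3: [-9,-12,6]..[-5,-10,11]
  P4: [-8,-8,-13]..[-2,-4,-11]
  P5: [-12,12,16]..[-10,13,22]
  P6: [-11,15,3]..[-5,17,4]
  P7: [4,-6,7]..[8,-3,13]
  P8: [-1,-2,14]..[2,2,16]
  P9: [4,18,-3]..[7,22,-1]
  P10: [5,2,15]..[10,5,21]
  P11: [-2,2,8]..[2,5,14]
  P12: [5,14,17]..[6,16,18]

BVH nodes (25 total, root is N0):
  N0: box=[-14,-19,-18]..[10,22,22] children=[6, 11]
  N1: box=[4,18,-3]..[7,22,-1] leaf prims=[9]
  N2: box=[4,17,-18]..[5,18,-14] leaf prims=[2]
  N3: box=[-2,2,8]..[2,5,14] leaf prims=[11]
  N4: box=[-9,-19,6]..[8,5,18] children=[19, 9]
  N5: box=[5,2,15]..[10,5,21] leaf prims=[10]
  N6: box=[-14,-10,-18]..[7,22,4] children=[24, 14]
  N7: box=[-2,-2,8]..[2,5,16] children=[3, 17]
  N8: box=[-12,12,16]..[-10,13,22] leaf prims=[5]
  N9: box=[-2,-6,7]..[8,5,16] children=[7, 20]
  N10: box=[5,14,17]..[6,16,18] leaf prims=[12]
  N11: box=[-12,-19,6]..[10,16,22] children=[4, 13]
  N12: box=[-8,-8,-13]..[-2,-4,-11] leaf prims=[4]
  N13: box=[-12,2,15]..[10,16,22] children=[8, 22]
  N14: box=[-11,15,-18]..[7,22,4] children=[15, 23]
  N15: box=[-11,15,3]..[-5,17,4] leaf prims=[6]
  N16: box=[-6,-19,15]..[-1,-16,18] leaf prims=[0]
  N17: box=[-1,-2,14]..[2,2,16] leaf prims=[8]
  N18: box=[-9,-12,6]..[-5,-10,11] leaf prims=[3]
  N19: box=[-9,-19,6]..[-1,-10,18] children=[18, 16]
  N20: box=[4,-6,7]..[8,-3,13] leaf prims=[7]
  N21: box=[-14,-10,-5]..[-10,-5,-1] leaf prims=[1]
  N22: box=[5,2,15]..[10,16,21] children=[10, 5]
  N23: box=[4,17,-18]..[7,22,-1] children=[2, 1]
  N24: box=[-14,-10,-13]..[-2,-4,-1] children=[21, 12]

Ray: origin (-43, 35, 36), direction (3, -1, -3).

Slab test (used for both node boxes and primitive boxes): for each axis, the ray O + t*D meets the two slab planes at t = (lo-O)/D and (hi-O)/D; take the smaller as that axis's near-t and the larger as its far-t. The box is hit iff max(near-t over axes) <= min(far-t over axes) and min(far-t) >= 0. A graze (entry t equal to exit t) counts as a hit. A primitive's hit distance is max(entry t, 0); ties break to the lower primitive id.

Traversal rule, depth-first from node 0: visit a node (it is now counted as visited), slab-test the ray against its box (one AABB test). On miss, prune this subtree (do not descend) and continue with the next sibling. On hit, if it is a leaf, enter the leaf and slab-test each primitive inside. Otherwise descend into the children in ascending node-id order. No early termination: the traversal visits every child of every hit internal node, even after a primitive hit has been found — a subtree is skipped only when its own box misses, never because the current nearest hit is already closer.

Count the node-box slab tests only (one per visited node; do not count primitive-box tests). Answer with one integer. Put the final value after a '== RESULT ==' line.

Trace the traversal:
N0 x:[29/3,53/3] y:[13,54] z:[14/3,18] -> hit [13,53/3], descend [6, 11]
  N6 x:[29/3,50/3] y:[13,45] z:[32/3,18] -> hit [13,50/3], descend [14, 24]
    N14 x:[32/3,50/3] y:[13,20] z:[32/3,18] -> hit [13,50/3], descend [15, 23]
      N15 x:[32/3,38/3] y:[18,20] z:[32/3,11] -> miss, prune
      N23 x:[47/3,50/3] y:[13,18] z:[37/3,18] -> hit [47/3,50/3], descend [1, 2]
        N1 x:[47/3,50/3] y:[13,17] z:[37/3,13] -> miss, prune
        N2 x:[47/3,16] y:[17,18] z:[50/3,18] -> miss, prune
    N24 x:[29/3,41/3] y:[39,45] z:[37/3,49/3] -> miss, prune
  N11 x:[31/3,53/3] y:[19,54] z:[14/3,10] -> miss, prune

order=[0, 6, 14, 15, 23, 1, 2, 24, 11]  |boxes|=9  |leaves|=0  hit=miss

== RESULT ==
9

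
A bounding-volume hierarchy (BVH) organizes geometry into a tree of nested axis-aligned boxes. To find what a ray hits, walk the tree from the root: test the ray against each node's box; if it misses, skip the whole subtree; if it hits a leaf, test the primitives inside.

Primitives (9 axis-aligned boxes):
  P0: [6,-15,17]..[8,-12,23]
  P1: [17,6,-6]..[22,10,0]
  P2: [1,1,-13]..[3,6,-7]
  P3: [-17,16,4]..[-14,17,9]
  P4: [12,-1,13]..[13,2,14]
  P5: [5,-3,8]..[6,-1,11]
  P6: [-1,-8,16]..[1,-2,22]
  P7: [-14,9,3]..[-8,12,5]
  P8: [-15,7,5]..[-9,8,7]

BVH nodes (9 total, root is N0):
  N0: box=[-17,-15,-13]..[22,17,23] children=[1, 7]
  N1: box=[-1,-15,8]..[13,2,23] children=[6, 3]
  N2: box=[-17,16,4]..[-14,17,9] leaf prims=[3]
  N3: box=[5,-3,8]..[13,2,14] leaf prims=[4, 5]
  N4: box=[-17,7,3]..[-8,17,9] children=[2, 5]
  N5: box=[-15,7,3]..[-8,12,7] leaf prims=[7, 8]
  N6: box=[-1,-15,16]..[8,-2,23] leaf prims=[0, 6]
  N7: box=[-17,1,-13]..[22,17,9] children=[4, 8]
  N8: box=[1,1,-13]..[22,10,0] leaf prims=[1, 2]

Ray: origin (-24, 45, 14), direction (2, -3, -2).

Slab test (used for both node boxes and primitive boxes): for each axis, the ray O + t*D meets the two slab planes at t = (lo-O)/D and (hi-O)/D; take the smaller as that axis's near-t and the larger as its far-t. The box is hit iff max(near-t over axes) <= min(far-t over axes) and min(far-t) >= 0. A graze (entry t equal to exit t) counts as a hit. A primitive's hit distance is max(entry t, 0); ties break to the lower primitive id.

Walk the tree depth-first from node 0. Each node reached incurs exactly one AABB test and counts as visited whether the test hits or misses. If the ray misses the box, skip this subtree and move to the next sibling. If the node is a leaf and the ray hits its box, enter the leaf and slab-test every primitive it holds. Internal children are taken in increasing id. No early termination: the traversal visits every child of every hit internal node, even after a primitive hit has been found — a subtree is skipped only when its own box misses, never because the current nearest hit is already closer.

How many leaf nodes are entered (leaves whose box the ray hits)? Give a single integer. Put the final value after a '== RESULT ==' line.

Trace the traversal:
N0 x:[7/2,23] y:[28/3,20] z:[-9/2,27/2] -> hit [28/3,27/2], descend [1, 7]
  N1 x:[23/2,37/2] y:[43/3,20] z:[-9/2,3] -> miss, prune
  N7 x:[7/2,23] y:[28/3,44/3] z:[5/2,27/2] -> hit [28/3,27/2], descend [4, 8]
    N4 x:[7/2,8] y:[28/3,38/3] z:[5/2,11/2] -> miss, prune
    N8 x:[25/2,23] y:[35/3,44/3] z:[7,27/2] -> hit [25/2,27/2] leaf, test {P1(miss), P2@t=13}

Visited [0, 1, 7, 4, 8]. Tests: 5 box, 1 leaf. Nearest: P2.

== RESULT ==
1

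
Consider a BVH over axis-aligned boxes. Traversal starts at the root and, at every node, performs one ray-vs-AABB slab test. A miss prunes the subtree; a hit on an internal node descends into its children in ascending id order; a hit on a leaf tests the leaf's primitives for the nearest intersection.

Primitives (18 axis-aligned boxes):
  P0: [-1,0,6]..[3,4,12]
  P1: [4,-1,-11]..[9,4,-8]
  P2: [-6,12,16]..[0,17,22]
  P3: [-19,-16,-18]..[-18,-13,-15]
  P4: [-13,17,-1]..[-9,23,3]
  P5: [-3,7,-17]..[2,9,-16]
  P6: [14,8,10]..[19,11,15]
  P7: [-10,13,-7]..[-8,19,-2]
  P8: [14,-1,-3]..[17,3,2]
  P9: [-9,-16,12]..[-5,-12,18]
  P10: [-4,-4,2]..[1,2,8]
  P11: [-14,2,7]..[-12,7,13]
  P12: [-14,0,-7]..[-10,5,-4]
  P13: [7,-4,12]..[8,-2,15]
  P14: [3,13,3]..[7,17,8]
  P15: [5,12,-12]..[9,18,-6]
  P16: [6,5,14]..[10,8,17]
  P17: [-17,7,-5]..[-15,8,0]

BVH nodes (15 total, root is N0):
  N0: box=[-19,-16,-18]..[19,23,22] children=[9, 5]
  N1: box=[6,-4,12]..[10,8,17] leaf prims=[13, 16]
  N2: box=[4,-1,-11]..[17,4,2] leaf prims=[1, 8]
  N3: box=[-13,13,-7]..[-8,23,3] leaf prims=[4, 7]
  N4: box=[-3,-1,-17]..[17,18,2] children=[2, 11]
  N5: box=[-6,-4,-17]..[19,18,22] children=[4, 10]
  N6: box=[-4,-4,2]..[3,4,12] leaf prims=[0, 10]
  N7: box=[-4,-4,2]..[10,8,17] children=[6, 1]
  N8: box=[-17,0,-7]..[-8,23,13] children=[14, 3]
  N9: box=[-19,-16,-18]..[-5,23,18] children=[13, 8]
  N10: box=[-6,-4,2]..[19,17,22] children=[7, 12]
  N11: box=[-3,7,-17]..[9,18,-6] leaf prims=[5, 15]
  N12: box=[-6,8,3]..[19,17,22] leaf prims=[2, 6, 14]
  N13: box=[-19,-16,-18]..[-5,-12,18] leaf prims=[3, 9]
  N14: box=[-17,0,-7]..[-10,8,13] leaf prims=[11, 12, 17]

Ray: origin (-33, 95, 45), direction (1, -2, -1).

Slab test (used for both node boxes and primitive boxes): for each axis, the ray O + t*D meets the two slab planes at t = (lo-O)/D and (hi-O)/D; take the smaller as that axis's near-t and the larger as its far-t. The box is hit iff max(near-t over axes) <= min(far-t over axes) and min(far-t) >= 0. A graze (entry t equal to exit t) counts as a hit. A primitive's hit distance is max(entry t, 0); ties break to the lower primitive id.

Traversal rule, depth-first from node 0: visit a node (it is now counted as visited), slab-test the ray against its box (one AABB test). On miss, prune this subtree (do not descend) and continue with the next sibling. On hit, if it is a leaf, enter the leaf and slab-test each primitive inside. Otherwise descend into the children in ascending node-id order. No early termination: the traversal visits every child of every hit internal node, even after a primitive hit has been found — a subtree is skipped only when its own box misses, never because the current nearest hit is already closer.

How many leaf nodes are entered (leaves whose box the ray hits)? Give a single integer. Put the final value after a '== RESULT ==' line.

Traverse from the root:
N0 x:[14,52] y:[36,111/2] z:[23,63] -> hit [36,52], descend [5, 9]
  N5 x:[27,52] y:[77/2,99/2] z:[23,62] -> hit [77/2,99/2], descend [4, 10]
    N4 x:[30,50] y:[77/2,48] z:[43,62] -> hit [43,48], descend [2, 11]
      N2 x:[37,50] y:[91/2,48] z:[43,56] -> hit [91/2,48] leaf, test {P1(miss), P8@t=47}
      N11 x:[30,42] y:[77/2,44] z:[51,62] -> miss, prune
    N10 x:[27,52] y:[39,99/2] z:[23,43] -> hit [39,43], descend [7, 12]
      N7 x:[29,43] y:[87/2,99/2] z:[28,43] -> miss, prune
      N12 x:[27,52] y:[39,87/2] z:[23,42] -> hit [39,42] leaf, test {P2(miss), P6(miss), P14@t=39}
  N9 x:[14,28] y:[36,111/2] z:[27,63] -> miss, prune

Summary -> nodes [0, 5, 4, 2, 11, 10, 7, 12, 9]; box-tests=9; leaf-entries=2; first=P14

== RESULT ==
2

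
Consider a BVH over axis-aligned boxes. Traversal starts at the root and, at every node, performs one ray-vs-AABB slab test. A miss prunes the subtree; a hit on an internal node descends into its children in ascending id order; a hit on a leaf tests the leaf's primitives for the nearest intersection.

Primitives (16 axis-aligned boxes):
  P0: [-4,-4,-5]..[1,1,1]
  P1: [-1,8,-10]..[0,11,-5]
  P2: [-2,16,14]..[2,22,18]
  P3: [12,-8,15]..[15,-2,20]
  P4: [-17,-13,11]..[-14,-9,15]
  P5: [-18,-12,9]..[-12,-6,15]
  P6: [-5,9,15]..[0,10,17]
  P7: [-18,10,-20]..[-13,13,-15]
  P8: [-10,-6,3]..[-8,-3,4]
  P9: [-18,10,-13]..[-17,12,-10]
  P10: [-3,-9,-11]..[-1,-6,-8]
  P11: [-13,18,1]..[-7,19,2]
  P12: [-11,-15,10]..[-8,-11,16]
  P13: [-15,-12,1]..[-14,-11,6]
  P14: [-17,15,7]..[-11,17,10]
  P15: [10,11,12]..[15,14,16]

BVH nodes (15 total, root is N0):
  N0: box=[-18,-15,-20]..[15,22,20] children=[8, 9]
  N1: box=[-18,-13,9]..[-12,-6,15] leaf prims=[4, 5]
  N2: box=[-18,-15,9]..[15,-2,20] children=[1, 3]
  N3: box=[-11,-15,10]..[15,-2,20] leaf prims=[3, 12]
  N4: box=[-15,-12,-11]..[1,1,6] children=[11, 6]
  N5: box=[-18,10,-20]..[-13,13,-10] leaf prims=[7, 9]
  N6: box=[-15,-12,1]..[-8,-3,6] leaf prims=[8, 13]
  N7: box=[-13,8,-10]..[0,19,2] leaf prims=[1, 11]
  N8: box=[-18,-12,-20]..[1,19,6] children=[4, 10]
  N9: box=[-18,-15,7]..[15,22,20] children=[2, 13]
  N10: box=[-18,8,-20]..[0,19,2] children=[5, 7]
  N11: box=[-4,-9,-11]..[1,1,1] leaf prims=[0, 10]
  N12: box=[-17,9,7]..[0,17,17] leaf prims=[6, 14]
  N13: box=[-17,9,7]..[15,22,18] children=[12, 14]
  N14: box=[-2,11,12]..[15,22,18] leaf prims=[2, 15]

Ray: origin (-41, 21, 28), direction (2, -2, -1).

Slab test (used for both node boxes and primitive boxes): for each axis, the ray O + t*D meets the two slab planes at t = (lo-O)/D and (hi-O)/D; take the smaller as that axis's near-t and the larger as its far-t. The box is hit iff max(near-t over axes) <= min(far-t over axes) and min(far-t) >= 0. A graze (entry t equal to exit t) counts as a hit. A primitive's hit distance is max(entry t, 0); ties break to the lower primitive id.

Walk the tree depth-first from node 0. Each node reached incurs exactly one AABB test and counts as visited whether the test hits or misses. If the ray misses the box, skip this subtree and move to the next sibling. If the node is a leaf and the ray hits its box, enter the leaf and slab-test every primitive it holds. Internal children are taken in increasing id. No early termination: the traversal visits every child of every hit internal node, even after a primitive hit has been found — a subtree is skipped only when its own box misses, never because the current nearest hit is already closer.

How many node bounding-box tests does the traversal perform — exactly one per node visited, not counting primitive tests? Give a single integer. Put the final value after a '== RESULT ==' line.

Traverse from the root:
N0 x:[23/2,28] y:[-1/2,18] z:[8,48] -> hit [23/2,18], descend [8, 9]
  N8 x:[23/2,21] y:[1,33/2] z:[22,48] -> miss, prune
  N9 x:[23/2,28] y:[-1/2,18] z:[8,21] -> hit [23/2,18], descend [2, 13]
    N2 x:[23/2,28] y:[23/2,18] z:[8,19] -> hit [23/2,18], descend [1, 3]
      N1 x:[23/2,29/2] y:[27/2,17] z:[13,19] -> hit [27/2,29/2] leaf, test {P4(miss), P5@t=27/2}
      N3 x:[15,28] y:[23/2,18] z:[8,18] -> hit [15,18] leaf, test {P3(miss), P12@t=16}
    N13 x:[12,28] y:[-1/2,6] z:[10,21] -> miss, prune

7 AABB tests over nodes [0, 8, 9, 2, 1, 3, 13]; 2 leaves entered; closest P5.

== RESULT ==
7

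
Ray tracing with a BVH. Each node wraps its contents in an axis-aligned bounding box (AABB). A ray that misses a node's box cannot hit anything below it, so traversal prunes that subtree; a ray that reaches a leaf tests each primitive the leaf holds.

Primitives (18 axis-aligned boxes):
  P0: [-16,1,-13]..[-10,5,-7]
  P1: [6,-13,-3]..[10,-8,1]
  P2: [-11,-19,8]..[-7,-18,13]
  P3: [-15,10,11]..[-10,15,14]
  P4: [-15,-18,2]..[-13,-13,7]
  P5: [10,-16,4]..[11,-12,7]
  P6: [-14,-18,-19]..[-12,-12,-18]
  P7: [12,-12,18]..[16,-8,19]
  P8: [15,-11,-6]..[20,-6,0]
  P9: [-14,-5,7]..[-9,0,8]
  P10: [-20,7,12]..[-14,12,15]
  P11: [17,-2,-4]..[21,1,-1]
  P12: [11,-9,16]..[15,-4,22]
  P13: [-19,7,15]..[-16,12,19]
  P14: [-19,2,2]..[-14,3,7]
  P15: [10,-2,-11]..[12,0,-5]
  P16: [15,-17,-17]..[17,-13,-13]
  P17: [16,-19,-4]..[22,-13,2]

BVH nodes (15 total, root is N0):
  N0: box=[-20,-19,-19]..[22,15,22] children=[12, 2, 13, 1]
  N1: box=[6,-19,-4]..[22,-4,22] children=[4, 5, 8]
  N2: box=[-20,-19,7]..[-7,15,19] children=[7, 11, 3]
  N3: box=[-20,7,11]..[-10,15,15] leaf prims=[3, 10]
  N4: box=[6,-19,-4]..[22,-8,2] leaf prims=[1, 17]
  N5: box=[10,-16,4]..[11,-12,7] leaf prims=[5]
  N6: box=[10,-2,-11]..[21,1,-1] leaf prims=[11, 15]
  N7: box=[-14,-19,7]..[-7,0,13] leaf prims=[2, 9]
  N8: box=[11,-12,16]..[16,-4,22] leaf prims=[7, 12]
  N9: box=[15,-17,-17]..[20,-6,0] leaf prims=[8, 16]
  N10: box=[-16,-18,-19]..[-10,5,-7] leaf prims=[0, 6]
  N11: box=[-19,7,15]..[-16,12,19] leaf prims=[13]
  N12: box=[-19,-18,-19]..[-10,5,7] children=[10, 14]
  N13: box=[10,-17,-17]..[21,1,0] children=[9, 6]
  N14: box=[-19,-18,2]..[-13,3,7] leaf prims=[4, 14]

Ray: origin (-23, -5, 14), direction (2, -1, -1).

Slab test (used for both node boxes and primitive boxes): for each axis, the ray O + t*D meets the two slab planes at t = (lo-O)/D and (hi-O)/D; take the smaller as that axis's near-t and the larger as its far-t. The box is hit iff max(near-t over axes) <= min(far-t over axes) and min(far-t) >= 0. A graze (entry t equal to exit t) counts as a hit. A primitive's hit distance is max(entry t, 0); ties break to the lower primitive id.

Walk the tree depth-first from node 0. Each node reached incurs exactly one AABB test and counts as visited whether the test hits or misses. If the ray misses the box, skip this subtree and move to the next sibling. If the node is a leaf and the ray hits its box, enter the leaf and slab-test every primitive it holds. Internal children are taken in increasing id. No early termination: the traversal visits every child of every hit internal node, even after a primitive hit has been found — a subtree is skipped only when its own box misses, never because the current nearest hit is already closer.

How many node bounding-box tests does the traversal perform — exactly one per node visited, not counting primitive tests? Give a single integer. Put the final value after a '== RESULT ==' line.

Traverse from the root:
N0 x:[3/2,45/2] y:[-20,14] z:[-8,33] -> hit [3/2,14], descend [1, 2, 12, 13]
  N1 x:[29/2,45/2] y:[-1,14] z:[-8,18] -> miss, prune
  N2 x:[3/2,8] y:[-20,14] z:[-5,7] -> hit [3/2,7], descend [3, 7, 11]
    N3 x:[3/2,13/2] y:[-20,-12] z:[-1,3] -> miss, prune
    N7 x:[9/2,8] y:[-5,14] z:[1,7] -> hit [9/2,7] leaf, test {P2(miss), P9(miss)}
    N11 x:[2,7/2] y:[-17,-12] z:[-5,-1] -> miss, prune
  N12 x:[2,13/2] y:[-10,13] z:[7,33] -> miss, prune
  N13 x:[33/2,22] y:[-6,12] z:[14,31] -> miss, prune

Visited [0, 1, 2, 3, 7, 11, 12, 13]. Tests: 8 box, 1 leaf. Nearest: miss.

== RESULT ==
8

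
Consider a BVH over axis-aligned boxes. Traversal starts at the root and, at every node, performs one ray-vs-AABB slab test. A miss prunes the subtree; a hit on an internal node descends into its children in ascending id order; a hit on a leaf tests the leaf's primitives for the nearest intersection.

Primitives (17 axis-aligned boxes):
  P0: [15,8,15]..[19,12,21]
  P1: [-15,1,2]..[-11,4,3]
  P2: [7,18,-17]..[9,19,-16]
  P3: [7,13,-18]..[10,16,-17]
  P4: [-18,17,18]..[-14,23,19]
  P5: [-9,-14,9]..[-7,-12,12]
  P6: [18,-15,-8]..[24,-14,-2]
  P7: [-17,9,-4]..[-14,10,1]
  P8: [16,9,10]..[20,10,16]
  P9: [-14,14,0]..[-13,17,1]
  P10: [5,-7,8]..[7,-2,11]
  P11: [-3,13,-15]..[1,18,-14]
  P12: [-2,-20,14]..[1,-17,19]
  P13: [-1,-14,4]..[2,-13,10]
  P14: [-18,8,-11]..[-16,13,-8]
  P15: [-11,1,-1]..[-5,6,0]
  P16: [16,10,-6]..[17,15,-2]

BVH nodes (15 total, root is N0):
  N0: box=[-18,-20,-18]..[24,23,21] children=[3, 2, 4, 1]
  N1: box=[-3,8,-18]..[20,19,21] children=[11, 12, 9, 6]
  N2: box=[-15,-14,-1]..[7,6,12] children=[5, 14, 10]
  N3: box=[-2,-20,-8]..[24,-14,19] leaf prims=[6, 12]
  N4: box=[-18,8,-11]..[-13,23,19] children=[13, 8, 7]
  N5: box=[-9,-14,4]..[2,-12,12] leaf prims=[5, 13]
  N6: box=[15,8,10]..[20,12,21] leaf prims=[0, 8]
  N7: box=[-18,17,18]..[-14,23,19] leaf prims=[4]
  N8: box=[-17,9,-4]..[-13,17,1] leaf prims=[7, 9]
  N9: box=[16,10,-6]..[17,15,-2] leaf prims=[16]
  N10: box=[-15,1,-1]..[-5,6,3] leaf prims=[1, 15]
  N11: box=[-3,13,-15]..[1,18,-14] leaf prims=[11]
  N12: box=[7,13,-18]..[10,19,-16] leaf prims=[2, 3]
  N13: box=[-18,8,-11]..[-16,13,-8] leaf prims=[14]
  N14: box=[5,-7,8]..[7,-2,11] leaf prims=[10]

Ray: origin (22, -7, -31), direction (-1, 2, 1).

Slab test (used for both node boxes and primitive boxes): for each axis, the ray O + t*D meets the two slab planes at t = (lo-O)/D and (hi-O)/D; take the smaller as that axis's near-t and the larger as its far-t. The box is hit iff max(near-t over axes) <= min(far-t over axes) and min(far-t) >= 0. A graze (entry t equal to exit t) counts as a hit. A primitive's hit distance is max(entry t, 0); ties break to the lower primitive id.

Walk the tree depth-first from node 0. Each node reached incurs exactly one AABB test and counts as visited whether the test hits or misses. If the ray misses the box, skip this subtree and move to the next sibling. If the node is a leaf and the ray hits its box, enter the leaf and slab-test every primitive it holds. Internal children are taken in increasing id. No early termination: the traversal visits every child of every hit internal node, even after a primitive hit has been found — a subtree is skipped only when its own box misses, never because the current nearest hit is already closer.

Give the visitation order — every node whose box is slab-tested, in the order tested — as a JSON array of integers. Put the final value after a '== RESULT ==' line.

Walk:
N0 x:[-2,40] y:[-13/2,15] z:[13,52] -> hit [13,15], descend [1, 2, 3, 4]
  N1 x:[2,25] y:[15/2,13] z:[13,52] -> hit [13,13], descend [6, 9, 11, 12]
    N6 x:[2,7] y:[15/2,19/2] z:[41,52] -> miss, prune
    N9 x:[5,6] y:[17/2,11] z:[25,29] -> miss, prune
    N11 x:[21,25] y:[10,25/2] z:[16,17] -> miss, prune
    N12 x:[12,15] y:[10,13] z:[13,15] -> hit [13,13] leaf, test {P2(miss), P3(miss)}
  N2 x:[15,37] y:[-7/2,13/2] z:[30,43] -> miss, prune
  N3 x:[-2,24] y:[-13/2,-7/2] z:[23,50] -> miss, prune
  N4 x:[35,40] y:[15/2,15] z:[20,50] -> miss, prune

order=[0, 1, 6, 9, 11, 12, 2, 3, 4]  |boxes|=9  |leaves|=1  hit=miss

== RESULT ==
[0, 1, 6, 9, 11, 12, 2, 3, 4]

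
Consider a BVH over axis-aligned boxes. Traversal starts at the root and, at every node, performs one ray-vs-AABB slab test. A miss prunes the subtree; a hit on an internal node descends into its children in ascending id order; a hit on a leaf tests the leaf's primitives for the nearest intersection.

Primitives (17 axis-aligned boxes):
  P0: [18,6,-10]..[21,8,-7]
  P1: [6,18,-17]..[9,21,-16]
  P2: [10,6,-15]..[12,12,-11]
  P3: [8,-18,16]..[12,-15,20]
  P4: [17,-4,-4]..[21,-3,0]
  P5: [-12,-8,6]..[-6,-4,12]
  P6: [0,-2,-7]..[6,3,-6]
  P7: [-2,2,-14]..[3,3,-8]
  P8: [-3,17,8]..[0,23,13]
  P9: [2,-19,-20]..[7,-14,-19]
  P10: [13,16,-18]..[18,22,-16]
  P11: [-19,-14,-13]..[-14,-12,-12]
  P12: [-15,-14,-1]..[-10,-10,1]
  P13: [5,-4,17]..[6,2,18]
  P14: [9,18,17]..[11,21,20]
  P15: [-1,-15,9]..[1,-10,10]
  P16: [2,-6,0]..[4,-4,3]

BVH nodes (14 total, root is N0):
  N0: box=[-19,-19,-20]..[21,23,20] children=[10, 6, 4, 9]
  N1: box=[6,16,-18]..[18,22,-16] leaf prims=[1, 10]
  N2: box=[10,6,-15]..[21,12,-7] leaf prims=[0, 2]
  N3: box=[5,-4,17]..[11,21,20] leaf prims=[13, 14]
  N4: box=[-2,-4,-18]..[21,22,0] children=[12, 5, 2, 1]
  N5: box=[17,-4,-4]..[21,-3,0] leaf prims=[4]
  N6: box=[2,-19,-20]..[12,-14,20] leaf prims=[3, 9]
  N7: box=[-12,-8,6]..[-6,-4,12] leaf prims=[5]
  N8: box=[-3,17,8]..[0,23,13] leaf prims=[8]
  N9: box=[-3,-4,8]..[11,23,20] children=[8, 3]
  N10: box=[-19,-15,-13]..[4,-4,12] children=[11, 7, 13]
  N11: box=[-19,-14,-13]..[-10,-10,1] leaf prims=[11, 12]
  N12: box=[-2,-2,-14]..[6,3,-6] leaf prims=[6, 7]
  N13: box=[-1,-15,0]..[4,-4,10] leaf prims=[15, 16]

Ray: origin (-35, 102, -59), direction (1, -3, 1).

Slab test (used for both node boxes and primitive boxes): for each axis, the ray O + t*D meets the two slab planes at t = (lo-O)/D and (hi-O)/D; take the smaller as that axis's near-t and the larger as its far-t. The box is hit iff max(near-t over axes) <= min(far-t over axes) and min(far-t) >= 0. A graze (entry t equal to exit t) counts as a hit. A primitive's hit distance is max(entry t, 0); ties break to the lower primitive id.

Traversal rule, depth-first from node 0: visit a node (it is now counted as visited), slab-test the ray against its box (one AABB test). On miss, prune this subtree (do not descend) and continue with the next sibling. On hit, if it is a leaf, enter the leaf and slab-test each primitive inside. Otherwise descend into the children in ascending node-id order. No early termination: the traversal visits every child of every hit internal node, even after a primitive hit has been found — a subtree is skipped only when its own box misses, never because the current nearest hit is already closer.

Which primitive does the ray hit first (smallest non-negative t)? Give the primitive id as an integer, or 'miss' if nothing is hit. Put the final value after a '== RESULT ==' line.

Walk:
N0 x:[16,56] y:[79/3,121/3] z:[39,79] -> hit [39,121/3], descend [4, 6, 9, 10]
  N4 x:[33,56] y:[80/3,106/3] z:[41,59] -> miss, prune
  N6 x:[37,47] y:[116/3,121/3] z:[39,79] -> hit [39,121/3] leaf, test {P3(miss), P9@t=39}
  N9 x:[32,46] y:[79/3,106/3] z:[67,79] -> miss, prune
  N10 x:[16,39] y:[106/3,39] z:[46,71] -> miss, prune

Visited [0, 4, 6, 9, 10]. Tests: 5 box, 1 leaf. Nearest: P9.

== RESULT ==
9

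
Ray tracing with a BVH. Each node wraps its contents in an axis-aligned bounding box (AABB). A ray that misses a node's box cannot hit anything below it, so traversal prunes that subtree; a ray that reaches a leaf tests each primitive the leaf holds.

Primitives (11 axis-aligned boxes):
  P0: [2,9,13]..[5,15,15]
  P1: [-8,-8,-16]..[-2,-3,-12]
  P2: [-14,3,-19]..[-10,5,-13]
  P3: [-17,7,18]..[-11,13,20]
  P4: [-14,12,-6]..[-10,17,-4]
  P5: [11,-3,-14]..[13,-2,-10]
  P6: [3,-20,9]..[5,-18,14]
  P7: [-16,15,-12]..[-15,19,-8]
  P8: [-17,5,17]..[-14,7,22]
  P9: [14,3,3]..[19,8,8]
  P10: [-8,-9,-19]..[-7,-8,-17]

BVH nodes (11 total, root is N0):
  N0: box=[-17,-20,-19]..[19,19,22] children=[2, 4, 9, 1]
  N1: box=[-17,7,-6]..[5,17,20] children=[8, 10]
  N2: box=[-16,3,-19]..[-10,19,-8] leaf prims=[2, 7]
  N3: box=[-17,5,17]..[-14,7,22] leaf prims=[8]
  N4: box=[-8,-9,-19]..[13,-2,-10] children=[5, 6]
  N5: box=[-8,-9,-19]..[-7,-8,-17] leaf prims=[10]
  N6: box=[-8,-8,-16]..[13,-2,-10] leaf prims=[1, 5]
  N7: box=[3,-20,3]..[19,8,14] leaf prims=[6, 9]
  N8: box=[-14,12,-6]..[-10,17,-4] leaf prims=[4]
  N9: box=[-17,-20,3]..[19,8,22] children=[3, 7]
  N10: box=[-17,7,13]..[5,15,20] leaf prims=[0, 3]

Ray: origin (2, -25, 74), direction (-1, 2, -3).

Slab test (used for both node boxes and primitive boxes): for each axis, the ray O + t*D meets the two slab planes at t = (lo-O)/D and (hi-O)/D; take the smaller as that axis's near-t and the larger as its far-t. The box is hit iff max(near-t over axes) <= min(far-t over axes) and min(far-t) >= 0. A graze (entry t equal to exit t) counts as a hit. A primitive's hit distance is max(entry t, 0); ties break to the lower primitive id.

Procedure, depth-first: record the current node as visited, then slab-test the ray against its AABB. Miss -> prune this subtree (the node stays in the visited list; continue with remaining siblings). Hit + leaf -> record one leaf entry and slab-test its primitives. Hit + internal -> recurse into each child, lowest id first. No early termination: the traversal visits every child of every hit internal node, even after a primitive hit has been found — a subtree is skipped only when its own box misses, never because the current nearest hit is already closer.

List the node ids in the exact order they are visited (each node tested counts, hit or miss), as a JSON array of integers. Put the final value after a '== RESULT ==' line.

Walk:
N0 x:[-17,19] y:[5/2,22] z:[52/3,31] -> hit [52/3,19], descend [1, 2, 4, 9]
  N1 x:[-3,19] y:[16,21] z:[18,80/3] -> hit [18,19], descend [8, 10]
    N8 x:[12,16] y:[37/2,21] z:[26,80/3] -> miss, prune
    N10 x:[-3,19] y:[16,20] z:[18,61/3] -> hit [18,19] leaf, test {P0(miss), P3@t=18}
  N2 x:[12,18] y:[14,22] z:[82/3,31] -> miss, prune
  N4 x:[-11,10] y:[8,23/2] z:[28,31] -> miss, prune
  N9 x:[-17,19] y:[5/2,33/2] z:[52/3,71/3] -> miss, prune

7 AABB tests over nodes [0, 1, 8, 10, 2, 4, 9]; 1 leaf entered; closest P3.

== RESULT ==
[0, 1, 8, 10, 2, 4, 9]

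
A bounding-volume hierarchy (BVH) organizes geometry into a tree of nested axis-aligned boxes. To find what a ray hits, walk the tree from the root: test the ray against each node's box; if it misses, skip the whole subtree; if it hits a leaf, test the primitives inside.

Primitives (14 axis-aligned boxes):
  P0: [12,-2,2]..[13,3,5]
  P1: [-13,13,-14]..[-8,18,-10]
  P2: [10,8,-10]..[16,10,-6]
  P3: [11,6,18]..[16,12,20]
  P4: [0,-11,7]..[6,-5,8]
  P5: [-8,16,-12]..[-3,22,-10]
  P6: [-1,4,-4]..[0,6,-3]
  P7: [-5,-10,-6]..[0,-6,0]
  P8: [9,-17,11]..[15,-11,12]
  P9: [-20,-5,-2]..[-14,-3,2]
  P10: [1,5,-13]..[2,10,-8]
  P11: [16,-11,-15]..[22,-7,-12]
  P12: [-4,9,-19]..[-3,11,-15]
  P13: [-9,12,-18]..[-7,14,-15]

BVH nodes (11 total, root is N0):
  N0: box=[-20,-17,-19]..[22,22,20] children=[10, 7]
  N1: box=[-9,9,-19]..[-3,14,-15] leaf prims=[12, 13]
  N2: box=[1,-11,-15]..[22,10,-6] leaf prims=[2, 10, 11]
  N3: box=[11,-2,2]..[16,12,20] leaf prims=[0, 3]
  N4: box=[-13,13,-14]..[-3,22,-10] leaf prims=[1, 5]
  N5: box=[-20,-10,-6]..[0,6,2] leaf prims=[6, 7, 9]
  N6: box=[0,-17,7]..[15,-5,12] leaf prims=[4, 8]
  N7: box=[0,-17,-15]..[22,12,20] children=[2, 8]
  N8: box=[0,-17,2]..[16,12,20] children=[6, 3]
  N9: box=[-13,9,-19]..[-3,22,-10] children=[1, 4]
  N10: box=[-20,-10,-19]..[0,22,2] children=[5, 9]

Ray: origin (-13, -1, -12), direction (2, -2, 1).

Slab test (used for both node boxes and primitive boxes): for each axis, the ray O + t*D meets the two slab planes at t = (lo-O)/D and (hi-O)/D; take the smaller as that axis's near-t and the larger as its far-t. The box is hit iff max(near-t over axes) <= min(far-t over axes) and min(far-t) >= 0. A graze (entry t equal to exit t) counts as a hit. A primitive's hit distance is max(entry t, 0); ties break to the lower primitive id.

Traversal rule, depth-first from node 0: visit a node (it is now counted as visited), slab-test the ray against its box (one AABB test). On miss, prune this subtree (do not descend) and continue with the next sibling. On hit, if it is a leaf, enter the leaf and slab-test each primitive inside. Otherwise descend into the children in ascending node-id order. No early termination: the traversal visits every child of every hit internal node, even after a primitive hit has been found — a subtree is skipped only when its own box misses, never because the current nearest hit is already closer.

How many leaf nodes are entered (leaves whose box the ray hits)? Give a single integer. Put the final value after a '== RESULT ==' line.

Trace the traversal:
N0 x:[-7/2,35/2] y:[-23/2,8] z:[-7,32] -> hit [-7/2,8], descend [7, 10]
  N7 x:[13/2,35/2] y:[-13/2,8] z:[-3,32] -> hit [13/2,8], descend [2, 8]
    N2 x:[7,35/2] y:[-11/2,5] z:[-3,6] -> miss, prune
    N8 x:[13/2,29/2] y:[-13/2,8] z:[14,32] -> miss, prune
  N10 x:[-7/2,13/2] y:[-23/2,9/2] z:[-7,14] -> hit [-7/2,9/2], descend [5, 9]
    N5 x:[-7/2,13/2] y:[-7/2,9/2] z:[6,14] -> miss, prune
    N9 x:[0,5] y:[-23/2,-5] z:[-7,2] -> miss, prune

order=[0, 7, 2, 8, 10, 5, 9]  |boxes|=7  |leaves|=0  hit=miss

== RESULT ==
0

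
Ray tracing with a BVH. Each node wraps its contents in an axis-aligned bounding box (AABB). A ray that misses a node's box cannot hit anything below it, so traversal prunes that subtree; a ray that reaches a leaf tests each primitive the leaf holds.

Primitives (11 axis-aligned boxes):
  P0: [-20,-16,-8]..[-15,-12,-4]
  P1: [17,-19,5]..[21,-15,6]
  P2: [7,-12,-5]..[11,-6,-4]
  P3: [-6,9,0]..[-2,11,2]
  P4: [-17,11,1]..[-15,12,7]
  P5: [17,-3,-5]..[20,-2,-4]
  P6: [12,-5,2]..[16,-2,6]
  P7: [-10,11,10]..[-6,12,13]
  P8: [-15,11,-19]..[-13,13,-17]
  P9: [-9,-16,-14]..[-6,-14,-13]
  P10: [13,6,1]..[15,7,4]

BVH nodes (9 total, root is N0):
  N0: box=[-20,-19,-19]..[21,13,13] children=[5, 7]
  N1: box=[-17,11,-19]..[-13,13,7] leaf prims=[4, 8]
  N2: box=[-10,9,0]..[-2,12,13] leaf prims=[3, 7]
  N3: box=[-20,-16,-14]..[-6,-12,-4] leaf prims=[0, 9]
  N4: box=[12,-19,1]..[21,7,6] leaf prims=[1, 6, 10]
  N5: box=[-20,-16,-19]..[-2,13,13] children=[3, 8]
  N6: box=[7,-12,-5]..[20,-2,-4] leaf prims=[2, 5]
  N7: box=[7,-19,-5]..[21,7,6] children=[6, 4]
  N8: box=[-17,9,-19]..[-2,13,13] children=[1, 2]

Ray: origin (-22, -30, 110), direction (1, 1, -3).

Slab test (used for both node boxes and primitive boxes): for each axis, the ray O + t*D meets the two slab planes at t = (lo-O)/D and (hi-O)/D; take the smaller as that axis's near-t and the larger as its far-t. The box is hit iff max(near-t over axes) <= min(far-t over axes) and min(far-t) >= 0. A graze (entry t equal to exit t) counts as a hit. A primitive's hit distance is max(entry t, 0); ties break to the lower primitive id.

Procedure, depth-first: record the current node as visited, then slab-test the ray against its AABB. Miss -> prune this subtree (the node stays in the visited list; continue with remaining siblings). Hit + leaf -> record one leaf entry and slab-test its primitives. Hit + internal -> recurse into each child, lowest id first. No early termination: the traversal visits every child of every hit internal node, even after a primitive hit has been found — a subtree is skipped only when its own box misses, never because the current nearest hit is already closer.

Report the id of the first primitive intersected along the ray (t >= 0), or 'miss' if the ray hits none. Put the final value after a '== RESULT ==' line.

Trace the traversal:
N0 x:[2,43] y:[11,43] z:[97/3,43] -> hit [97/3,43], descend [5, 7]
  N5 x:[2,20] y:[14,43] z:[97/3,43] -> miss, prune
  N7 x:[29,43] y:[11,37] z:[104/3,115/3] -> hit [104/3,37], descend [4, 6]
    N4 x:[34,43] y:[11,37] z:[104/3,109/3] -> hit [104/3,109/3] leaf, test {P1(miss), P6(miss), P10@t=36}
    N6 x:[29,42] y:[18,28] z:[38,115/3] -> miss, prune

5 AABB tests over nodes [0, 5, 7, 4, 6]; 1 leaf entered; closest P10.

== RESULT ==
10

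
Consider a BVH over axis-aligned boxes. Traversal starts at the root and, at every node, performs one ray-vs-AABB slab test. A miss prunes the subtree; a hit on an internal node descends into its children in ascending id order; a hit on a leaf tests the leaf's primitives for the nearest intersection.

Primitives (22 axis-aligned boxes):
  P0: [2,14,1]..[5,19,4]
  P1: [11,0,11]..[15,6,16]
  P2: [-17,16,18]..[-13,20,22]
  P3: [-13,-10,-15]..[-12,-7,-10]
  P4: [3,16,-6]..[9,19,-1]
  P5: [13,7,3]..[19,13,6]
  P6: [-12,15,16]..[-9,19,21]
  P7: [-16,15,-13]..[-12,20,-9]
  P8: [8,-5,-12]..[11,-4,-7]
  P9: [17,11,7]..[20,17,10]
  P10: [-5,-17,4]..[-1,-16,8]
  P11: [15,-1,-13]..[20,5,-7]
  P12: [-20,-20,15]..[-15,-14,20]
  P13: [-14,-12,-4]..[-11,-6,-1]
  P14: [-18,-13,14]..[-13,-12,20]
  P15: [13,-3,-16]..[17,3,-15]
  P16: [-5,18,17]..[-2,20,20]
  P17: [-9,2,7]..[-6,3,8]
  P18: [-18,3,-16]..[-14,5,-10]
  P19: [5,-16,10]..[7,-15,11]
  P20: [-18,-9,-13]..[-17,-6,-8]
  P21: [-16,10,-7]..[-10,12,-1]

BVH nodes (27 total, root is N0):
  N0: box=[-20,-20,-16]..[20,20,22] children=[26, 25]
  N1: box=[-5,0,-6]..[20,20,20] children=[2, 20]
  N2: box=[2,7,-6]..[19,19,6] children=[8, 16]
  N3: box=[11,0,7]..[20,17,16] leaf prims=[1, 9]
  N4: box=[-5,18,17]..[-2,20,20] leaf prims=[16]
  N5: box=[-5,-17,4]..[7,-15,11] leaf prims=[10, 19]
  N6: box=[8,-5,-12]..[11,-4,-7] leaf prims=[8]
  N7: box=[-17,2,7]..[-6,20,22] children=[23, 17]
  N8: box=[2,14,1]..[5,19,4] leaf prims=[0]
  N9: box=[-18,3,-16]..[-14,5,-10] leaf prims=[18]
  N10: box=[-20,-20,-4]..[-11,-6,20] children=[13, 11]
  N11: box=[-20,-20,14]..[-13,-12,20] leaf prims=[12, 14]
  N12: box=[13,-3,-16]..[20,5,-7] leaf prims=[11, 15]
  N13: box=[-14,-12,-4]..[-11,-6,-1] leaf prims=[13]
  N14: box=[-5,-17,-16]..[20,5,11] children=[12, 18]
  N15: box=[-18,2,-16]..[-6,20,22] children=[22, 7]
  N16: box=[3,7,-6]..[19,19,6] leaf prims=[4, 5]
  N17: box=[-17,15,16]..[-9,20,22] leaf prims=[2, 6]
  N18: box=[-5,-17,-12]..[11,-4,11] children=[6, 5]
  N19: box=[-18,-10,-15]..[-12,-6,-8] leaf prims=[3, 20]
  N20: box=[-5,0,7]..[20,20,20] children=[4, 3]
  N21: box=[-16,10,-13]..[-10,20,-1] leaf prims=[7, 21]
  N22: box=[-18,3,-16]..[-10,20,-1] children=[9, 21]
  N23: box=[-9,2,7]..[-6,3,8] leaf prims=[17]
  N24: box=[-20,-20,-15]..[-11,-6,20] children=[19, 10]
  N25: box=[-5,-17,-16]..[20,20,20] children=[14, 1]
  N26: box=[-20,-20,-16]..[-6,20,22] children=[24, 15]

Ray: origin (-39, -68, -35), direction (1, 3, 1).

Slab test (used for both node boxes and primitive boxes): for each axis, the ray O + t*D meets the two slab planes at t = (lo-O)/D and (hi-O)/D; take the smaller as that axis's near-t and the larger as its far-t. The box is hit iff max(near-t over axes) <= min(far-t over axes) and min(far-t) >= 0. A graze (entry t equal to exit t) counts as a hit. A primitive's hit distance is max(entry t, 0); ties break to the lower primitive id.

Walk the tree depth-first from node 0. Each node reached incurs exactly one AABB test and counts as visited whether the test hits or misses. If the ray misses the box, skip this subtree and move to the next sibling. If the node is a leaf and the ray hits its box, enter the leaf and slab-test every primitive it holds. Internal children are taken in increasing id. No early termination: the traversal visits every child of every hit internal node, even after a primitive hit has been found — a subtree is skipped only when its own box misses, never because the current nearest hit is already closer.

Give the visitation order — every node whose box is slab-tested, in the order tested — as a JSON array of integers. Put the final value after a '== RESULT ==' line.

Walk:
N0 x:[19,59] y:[16,88/3] z:[19,57] -> hit [19,88/3], descend [25, 26]
  N25 x:[34,59] y:[17,88/3] z:[19,55] -> miss, prune
  N26 x:[19,33] y:[16,88/3] z:[19,57] -> hit [19,88/3], descend [15, 24]
    N15 x:[21,33] y:[70/3,88/3] z:[19,57] -> hit [70/3,88/3], descend [7, 22]
      N7 x:[22,33] y:[70/3,88/3] z:[42,57] -> miss, prune
      N22 x:[21,29] y:[71/3,88/3] z:[19,34] -> hit [71/3,29], descend [9, 21]
        N9 x:[21,25] y:[71/3,73/3] z:[19,25] -> hit [71/3,73/3] leaf, test {P18@t=71/3}
        N21 x:[23,29] y:[26,88/3] z:[22,34] -> hit [26,29] leaf, test {P7(miss), P21(miss)}
    N24 x:[19,28] y:[16,62/3] z:[20,55] -> hit [20,62/3], descend [10, 19]
      N10 x:[19,28] y:[16,62/3] z:[31,55] -> miss, prune
      N19 x:[21,27] y:[58/3,62/3] z:[20,27] -> miss, prune

11 AABB tests over nodes [0, 25, 26, 15, 7, 22, 9, 21, 24, 10, 19]; 2 leaves entered; closest P18.

== RESULT ==
[0, 25, 26, 15, 7, 22, 9, 21, 24, 10, 19]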